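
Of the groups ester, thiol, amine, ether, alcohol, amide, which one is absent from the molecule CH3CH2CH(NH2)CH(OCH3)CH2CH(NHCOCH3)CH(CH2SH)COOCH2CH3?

ester: present (COOCH2CH3 — –C(=O)OCH2CH3: carbonyl C bonded to C and to –OEt → ester).
amide: present (CH(NHCOCH3) — pendant –NHC(=O)CH3: N bonded to a carbonyl → amide (not amine)).
amine: present (CH(NH2) — –NH2 on an sp³ carbon with no adjacent C=O → amine).
thiol: present (CH(CH2SH) — pendant –CH2SH → thiol).
ether: present (CH(OCH3) — pendant –OCH3: C–O–C with sp³ C, no adjacent C=O → ether).
alcohol: no segment matches this pattern.

alcohol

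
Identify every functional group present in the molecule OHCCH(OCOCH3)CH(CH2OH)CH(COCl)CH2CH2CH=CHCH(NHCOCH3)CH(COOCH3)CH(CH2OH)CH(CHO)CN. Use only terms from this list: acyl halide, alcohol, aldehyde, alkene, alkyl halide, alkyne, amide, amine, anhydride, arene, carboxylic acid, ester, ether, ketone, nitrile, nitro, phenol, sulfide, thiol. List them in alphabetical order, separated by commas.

Taking each segment in turn:
  OHC: terminal –CHO: carbonyl C bonded to H and C → aldehyde.
  CH(OCOCH3): pendant –OC(=O)CH3: an acyloxy group → ester.
  CH(CH2OH): pendant –CH2OH on an sp³ backbone C → alcohol.
  CH(COCl): pendant –C(=O)X: carbonyl C bonded to C and halogen → acyl halide.
  CH=CH: C=C double bond → alkene.
  CH(NHCOCH3): pendant –NHC(=O)CH3: N bonded to a carbonyl → amide (not amine).
  CH(COOCH3): pendant –COOCH3: carbonyl C bonded to C and –OCH3 → ester.
  CH(CH2OH): pendant –CH2OH on an sp³ backbone C → alcohol.
  CH(CHO): pendant –CHO: carbonyl C bonded to C and H → aldehyde.
  CN: –C≡N: carbon triple-bonded to nitrogen → nitrile.

acyl halide, alcohol, aldehyde, alkene, amide, ester, nitrile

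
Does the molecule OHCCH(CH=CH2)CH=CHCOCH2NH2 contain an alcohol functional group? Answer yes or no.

Taking each segment in turn:
  OHC: terminal –CHO: carbonyl C bonded to H and C → aldehyde.
  CH(CH=CH2): pendant –CH=CH2: C=C double bond → alkene.
  CH=CH: C=C double bond → alkene.
  CO: –C(=O)– with carbon on both sides → ketone.
  CH2NH2: –NH2 on an sp³ carbon with no adjacent C=O → amine.
The groups actually present are: aldehyde, alkene, amine, ketone.

no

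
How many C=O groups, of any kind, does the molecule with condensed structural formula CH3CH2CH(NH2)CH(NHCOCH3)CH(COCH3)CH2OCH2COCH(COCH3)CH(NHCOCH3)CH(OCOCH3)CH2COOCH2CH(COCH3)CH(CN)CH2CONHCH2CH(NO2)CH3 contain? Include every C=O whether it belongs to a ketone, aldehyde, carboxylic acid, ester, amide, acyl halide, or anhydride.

9

CH(NHCOCH3): amide, 1 C=O (running total 1).
CH(COCH3): ketone, 1 C=O (running total 2).
CO: ketone, 1 C=O (running total 3).
CH(COCH3): ketone, 1 C=O (running total 4).
CH(NHCOCH3): amide, 1 C=O (running total 5).
CH(OCOCH3): ester, 1 C=O (running total 6).
CH2COOCH2: ester, 1 C=O (running total 7).
CH(COCH3): ketone, 1 C=O (running total 8).
CH2CONHCH2: amide, 1 C=O (running total 9).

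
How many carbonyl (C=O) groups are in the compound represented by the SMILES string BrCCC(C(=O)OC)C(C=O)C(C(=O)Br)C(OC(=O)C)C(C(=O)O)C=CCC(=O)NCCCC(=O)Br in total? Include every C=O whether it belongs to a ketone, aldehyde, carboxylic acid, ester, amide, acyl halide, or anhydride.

7

CH(COOCH3): ester, 1 C=O (running total 1).
CH(CHO): aldehyde, 1 C=O (running total 2).
CH(COBr): acyl halide, 1 C=O (running total 3).
CH(OCOCH3): ester, 1 C=O (running total 4).
CH(COOH): carboxylic acid, 1 C=O (running total 5).
CH2CONHCH2: amide, 1 C=O (running total 6).
COBr: acyl halide, 1 C=O (running total 7).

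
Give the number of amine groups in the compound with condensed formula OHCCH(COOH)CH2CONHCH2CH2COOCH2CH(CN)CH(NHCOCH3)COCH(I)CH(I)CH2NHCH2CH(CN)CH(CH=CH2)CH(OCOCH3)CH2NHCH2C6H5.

Working along the chain:
  OHC: terminal –CHO: carbonyl C bonded to H and C → aldehyde.
  CH(COOH): pendant –COOH: carbonyl C bonded to C and –OH → carboxylic acid.
  CH2CONHCH2: –C(=O)–N– linkage → amide (the N is not an amine).
  CH2COOCH2: –C(=O)–O–C with C on the carbonyl side → ester.
  CH(CN): pendant –C≡N: nitrile.
  CH(NHCOCH3): pendant –NHC(=O)CH3: N bonded to a carbonyl → amide (not amine).
  CO: –C(=O)– with carbon on both sides → ketone.
  CH(I): halogen on an sp³ carbon → alkyl halide.
  CH(I): halogen on an sp³ carbon → alkyl halide.
  CH2NHCH2: C–N–C with sp³ carbons and no adjacent C=O → amine (secondary).
  CH(CN): pendant –C≡N: nitrile.
  CH(CH=CH2): pendant –CH=CH2: C=C double bond → alkene.
  CH(OCOCH3): pendant –OC(=O)CH3: an acyloxy group → ester.
  CH2NHCH2: C–N–C with sp³ carbons and no adjacent C=O → amine (secondary).
  C6H5: –C6H5 phenyl ring → arene.
Amine appears at: CH2NHCH2, CH2NHCH2 → 2.

2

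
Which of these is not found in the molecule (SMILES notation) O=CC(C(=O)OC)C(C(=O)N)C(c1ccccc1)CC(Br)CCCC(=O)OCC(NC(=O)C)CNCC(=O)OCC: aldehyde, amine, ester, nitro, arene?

nitro

arene: present (CH(C6H5) — pendant –C6H5: benzene ring → arene).
aldehyde: present (OHC — terminal –CHO: carbonyl C bonded to H and C → aldehyde).
amine: present (CH2NHCH2 — C–N–C with sp³ carbons and no adjacent C=O → amine (secondary)).
ester: present (CH(COOCH3) — pendant –COOCH3: carbonyl C bonded to C and –OCH3 → ester).
nitro: no segment matches this pattern.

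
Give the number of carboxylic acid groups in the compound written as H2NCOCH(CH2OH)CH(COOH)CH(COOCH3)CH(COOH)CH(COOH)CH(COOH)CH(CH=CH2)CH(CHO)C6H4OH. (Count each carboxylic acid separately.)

Taking each segment in turn:
  H2NCO: –C(=O)NH2: carbonyl C bonded to C and to N → amide (the N is not a separate amine).
  CH(CH2OH): pendant –CH2OH on an sp³ backbone C → alcohol.
  CH(COOH): pendant –COOH: carbonyl C bonded to C and –OH → carboxylic acid.
  CH(COOCH3): pendant –COOCH3: carbonyl C bonded to C and –OCH3 → ester.
  CH(COOH): pendant –COOH: carbonyl C bonded to C and –OH → carboxylic acid.
  CH(COOH): pendant –COOH: carbonyl C bonded to C and –OH → carboxylic acid.
  CH(COOH): pendant –COOH: carbonyl C bonded to C and –OH → carboxylic acid.
  CH(CH=CH2): pendant –CH=CH2: C=C double bond → alkene.
  CH(CHO): pendant –CHO: carbonyl C bonded to C and H → aldehyde.
  C6H4OH: –OH attached directly to an aromatic ring → phenol (not alcohol); the ring itself is an arene.
Carboxylic acid appears at: CH(COOH), CH(COOH), CH(COOH), CH(COOH) → 4.

4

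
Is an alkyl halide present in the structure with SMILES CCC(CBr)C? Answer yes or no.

yes

  CH(CH2Br): pendant –CH2X: halogen on sp³ carbon → alkyl halide.
The CH(CH2Br) segment supplies the alkyl halide: pendant –CH2X: halogen on sp³ carbon → alkyl halide.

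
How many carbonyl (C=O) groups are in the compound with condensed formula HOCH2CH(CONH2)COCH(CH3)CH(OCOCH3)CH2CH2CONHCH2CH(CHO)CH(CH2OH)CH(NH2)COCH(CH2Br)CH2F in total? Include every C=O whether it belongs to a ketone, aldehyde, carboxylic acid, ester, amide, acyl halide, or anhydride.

CH(CONH2): amide, 1 C=O (running total 1).
CO: ketone, 1 C=O (running total 2).
CH(OCOCH3): ester, 1 C=O (running total 3).
CH2CONHCH2: amide, 1 C=O (running total 4).
CH(CHO): aldehyde, 1 C=O (running total 5).
CO: ketone, 1 C=O (running total 6).

6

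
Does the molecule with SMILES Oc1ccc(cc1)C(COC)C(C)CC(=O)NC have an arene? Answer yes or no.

Working along the chain:
  HOC6H4: –OH attached directly to an aromatic ring → phenol (not alcohol); the ring itself is an arene.
  CH(CH2OCH3): pendant –CH2OCH3: C–O–C linkage → ether.
  CONHCH3: –C(=O)NHCH3: carbonyl C bonded to C and to N → amide (the N is not an amine).
The HOC6H4 segment supplies the arene: –OH attached directly to an aromatic ring → phenol (not alcohol); the ring itself is an arene.

yes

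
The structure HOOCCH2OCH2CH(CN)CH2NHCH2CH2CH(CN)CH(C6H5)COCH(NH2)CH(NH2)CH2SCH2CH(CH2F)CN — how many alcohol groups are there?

Reading the structure from left to right:
  HOOC: –COOH: carbonyl C bonded to –OH and C → carboxylic acid (the –OH is not a separate alcohol).
  CH2OCH2: C–O–C with sp³ carbons on both sides and no adjacent C=O → ether.
  CH(CN): pendant –C≡N: nitrile.
  CH2NHCH2: C–N–C with sp³ carbons and no adjacent C=O → amine (secondary).
  CH(CN): pendant –C≡N: nitrile.
  CH(C6H5): pendant –C6H5: benzene ring → arene.
  CO: –C(=O)– with carbon on both sides → ketone.
  CH(NH2): –NH2 on an sp³ carbon with no adjacent C=O → amine.
  CH(NH2): –NH2 on an sp³ carbon with no adjacent C=O → amine.
  CH2SCH2: C–S–C linkage → sulfide (thioether).
  CH(CH2F): pendant –CH2X: halogen on sp³ carbon → alkyl halide.
  CN: –C≡N: carbon triple-bonded to nitrogen → nitrile.
No segment is a alcohol: HOOC is carboxylic acid, not alcohol; CH2OCH2 is ether, not alcohol; CO is ketone, not alcohol. → 0.

0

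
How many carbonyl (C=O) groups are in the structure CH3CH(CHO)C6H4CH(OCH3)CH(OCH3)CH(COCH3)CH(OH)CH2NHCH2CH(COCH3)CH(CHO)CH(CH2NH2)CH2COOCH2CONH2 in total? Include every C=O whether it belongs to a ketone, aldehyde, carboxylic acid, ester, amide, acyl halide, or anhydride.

6

CH(CHO): aldehyde, 1 C=O (running total 1).
CH(COCH3): ketone, 1 C=O (running total 2).
CH(COCH3): ketone, 1 C=O (running total 3).
CH(CHO): aldehyde, 1 C=O (running total 4).
CH2COOCH2: ester, 1 C=O (running total 5).
CONH2: amide, 1 C=O (running total 6).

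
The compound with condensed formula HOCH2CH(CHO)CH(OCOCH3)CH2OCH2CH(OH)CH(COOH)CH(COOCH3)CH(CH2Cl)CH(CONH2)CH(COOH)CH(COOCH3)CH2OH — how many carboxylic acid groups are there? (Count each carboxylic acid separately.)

2

HO– on an sp³ carbon → alcohol.
pendant –CHO: carbonyl C bonded to C and H → aldehyde.
pendant –OC(=O)CH3: an acyloxy group → ester.
C–O–C with sp³ carbons on both sides and no adjacent C=O → ether.
–OH on an sp³ carbon → alcohol (secondary).
pendant –COOH: carbonyl C bonded to C and –OH → carboxylic acid.
pendant –COOCH3: carbonyl C bonded to C and –OCH3 → ester.
pendant –CH2X: halogen on sp³ carbon → alkyl halide.
pendant –CONH2: carbonyl C bonded to C and N → amide.
pendant –COOH: carbonyl C bonded to C and –OH → carboxylic acid.
pendant –COOCH3: carbonyl C bonded to C and –OCH3 → ester.
–OH on an sp³ carbon → alcohol.
Carboxylic acid appears at: CH(COOH), CH(COOH) → 2.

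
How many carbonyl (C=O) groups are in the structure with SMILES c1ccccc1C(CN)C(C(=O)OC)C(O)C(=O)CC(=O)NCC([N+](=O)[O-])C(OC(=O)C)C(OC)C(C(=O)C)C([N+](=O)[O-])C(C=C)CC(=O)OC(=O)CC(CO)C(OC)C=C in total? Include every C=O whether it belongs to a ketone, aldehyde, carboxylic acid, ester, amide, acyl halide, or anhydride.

7

CH(COOCH3): ester, 1 C=O (running total 1).
CO: ketone, 1 C=O (running total 2).
CH2CONHCH2: amide, 1 C=O (running total 3).
CH(OCOCH3): ester, 1 C=O (running total 4).
CH(COCH3): ketone, 1 C=O (running total 5).
CH2CO-O-COCH2: anhydride, 2 C=O (running total 7).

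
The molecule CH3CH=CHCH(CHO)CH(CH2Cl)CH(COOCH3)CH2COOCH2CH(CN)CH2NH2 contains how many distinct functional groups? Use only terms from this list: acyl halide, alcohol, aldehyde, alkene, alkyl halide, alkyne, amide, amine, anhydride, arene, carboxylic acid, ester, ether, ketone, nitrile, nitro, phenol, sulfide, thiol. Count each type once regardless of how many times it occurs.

6

Reading the structure from left to right:
  CH=CH: C=C double bond → alkene.
  CH(CHO): pendant –CHO: carbonyl C bonded to C and H → aldehyde.
  CH(CH2Cl): pendant –CH2X: halogen on sp³ carbon → alkyl halide.
  CH(COOCH3): pendant –COOCH3: carbonyl C bonded to C and –OCH3 → ester.
  CH2COOCH2: –C(=O)–O–C with C on the carbonyl side → ester.
  CH(CN): pendant –C≡N: nitrile.
  CH2NH2: –NH2 on an sp³ carbon with no adjacent C=O → amine.
Distinct types present: aldehyde, alkene, alkyl halide, amine, ester, nitrile.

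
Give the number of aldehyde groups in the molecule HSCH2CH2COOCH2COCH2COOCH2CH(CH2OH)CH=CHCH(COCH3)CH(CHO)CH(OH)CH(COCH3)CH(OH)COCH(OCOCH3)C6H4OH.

1

Taking each segment in turn:
  HSCH2: –SH on an sp³ carbon → thiol.
  CH2COOCH2: –C(=O)–O–C with C on the carbonyl side → ester.
  CO: –C(=O)– with carbon on both sides → ketone.
  CH2COOCH2: –C(=O)–O–C with C on the carbonyl side → ester.
  CH(CH2OH): pendant –CH2OH on an sp³ backbone C → alcohol.
  CH=CH: C=C double bond → alkene.
  CH(COCH3): pendant –COCH3: carbonyl C bonded to two carbons → ketone.
  CH(CHO): pendant –CHO: carbonyl C bonded to C and H → aldehyde.
  CH(OH): –OH on an sp³ carbon → alcohol (secondary).
  CH(COCH3): pendant –COCH3: carbonyl C bonded to two carbons → ketone.
  CH(OH): –OH on an sp³ carbon → alcohol (secondary).
  CO: –C(=O)– with carbon on both sides → ketone.
  CH(OCOCH3): pendant –OC(=O)CH3: an acyloxy group → ester.
  C6H4OH: –OH attached directly to an aromatic ring → phenol (not alcohol); the ring itself is an arene.
Aldehyde appears at: CH(CHO) → 1.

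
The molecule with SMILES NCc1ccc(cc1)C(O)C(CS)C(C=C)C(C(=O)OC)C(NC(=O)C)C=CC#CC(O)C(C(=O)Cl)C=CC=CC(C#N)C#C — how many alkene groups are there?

Reading the structure from left to right:
  H2NCH2: –NH2 on an sp³ carbon with no adjacent C=O → amine.
  C6H4: para-disubstituted benzene ring → arene.
  CH(OH): –OH on an sp³ carbon → alcohol (secondary).
  CH(CH2SH): pendant –CH2SH → thiol.
  CH(CH=CH2): pendant –CH=CH2: C=C double bond → alkene.
  CH(COOCH3): pendant –COOCH3: carbonyl C bonded to C and –OCH3 → ester.
  CH(NHCOCH3): pendant –NHC(=O)CH3: N bonded to a carbonyl → amide (not amine).
  CH=CH: C=C double bond → alkene.
  C≡C: C≡C triple bond → alkyne.
  CH(OH): –OH on an sp³ carbon → alcohol (secondary).
  CH(COCl): pendant –C(=O)X: carbonyl C bonded to C and halogen → acyl halide.
  CH=CH: C=C double bond → alkene.
  CH=CH: C=C double bond → alkene.
  CH(CN): pendant –C≡N: nitrile.
  C≡CH: C≡C triple bond → alkyne.
Alkene appears at: CH(CH=CH2), CH=CH, CH=CH, CH=CH → 4.

4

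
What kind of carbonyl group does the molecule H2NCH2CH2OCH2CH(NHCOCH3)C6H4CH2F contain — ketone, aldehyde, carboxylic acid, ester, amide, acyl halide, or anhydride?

amide

The carbonyl is in the CH(NHCOCH3) segment: pendant –NHC(=O)CH3: N bonded to a carbonyl → amide (not amine).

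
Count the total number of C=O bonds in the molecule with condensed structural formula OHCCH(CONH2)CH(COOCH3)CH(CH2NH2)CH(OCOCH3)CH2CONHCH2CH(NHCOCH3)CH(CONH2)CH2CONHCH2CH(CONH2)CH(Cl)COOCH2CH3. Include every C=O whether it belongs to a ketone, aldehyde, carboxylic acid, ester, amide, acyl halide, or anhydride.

10

OHC: aldehyde, 1 C=O (running total 1).
CH(CONH2): amide, 1 C=O (running total 2).
CH(COOCH3): ester, 1 C=O (running total 3).
CH(OCOCH3): ester, 1 C=O (running total 4).
CH2CONHCH2: amide, 1 C=O (running total 5).
CH(NHCOCH3): amide, 1 C=O (running total 6).
CH(CONH2): amide, 1 C=O (running total 7).
CH2CONHCH2: amide, 1 C=O (running total 8).
CH(CONH2): amide, 1 C=O (running total 9).
COOCH2CH3: ester, 1 C=O (running total 10).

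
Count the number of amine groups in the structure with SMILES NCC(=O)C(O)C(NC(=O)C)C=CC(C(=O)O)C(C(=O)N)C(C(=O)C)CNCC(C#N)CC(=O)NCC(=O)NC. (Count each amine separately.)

2

Reading the structure from left to right:
  H2NCH2: –NH2 on an sp³ carbon with no adjacent C=O → amine.
  CO: –C(=O)– with carbon on both sides → ketone.
  CH(OH): –OH on an sp³ carbon → alcohol (secondary).
  CH(NHCOCH3): pendant –NHC(=O)CH3: N bonded to a carbonyl → amide (not amine).
  CH=CH: C=C double bond → alkene.
  CH(COOH): pendant –COOH: carbonyl C bonded to C and –OH → carboxylic acid.
  CH(CONH2): pendant –CONH2: carbonyl C bonded to C and N → amide.
  CH(COCH3): pendant –COCH3: carbonyl C bonded to two carbons → ketone.
  CH2NHCH2: C–N–C with sp³ carbons and no adjacent C=O → amine (secondary).
  CH(CN): pendant –C≡N: nitrile.
  CH2CONHCH2: –C(=O)–N– linkage → amide (the N is not an amine).
  CONHCH3: –C(=O)NHCH3: carbonyl C bonded to C and to N → amide (the N is not an amine).
Amine appears at: H2NCH2, CH2NHCH2 → 2.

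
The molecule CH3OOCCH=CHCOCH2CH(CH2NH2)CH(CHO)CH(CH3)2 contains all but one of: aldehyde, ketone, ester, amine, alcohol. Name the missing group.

alcohol

aldehyde: present (CH(CHO) — pendant –CHO: carbonyl C bonded to C and H → aldehyde).
ester: present (CH3OOC — CH3O–C(=O)–: carbonyl C bonded to C and to –OCH3 → ester (not ketone + ether)).
amine: present (CH(CH2NH2) — pendant –CH2NH2: N on sp³ C, no adjacent C=O → amine).
ketone: present (CO — –C(=O)– with carbon on both sides → ketone).
alcohol: no segment matches this pattern.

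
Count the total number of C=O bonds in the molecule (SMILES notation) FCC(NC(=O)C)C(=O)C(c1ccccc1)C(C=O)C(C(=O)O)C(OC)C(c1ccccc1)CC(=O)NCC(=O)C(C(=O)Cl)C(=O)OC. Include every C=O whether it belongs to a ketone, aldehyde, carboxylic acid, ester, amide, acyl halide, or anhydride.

8

CH(NHCOCH3): amide, 1 C=O (running total 1).
CO: ketone, 1 C=O (running total 2).
CH(CHO): aldehyde, 1 C=O (running total 3).
CH(COOH): carboxylic acid, 1 C=O (running total 4).
CH2CONHCH2: amide, 1 C=O (running total 5).
CO: ketone, 1 C=O (running total 6).
CH(COCl): acyl halide, 1 C=O (running total 7).
COOCH3: ester, 1 C=O (running total 8).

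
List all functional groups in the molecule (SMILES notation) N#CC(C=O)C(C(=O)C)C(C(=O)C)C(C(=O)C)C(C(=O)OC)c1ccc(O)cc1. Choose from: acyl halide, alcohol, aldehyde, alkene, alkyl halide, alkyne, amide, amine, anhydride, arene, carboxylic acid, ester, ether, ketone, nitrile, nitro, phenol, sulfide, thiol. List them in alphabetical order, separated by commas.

N≡C–: carbon triple-bonded to nitrogen → nitrile.
pendant –CHO: carbonyl C bonded to C and H → aldehyde.
pendant –COCH3: carbonyl C bonded to two carbons → ketone.
pendant –COCH3: carbonyl C bonded to two carbons → ketone.
pendant –COCH3: carbonyl C bonded to two carbons → ketone.
pendant –COOCH3: carbonyl C bonded to C and –OCH3 → ester.
–OH attached directly to an aromatic ring → phenol (not alcohol); the ring itself is an arene.

aldehyde, arene, ester, ketone, nitrile, phenol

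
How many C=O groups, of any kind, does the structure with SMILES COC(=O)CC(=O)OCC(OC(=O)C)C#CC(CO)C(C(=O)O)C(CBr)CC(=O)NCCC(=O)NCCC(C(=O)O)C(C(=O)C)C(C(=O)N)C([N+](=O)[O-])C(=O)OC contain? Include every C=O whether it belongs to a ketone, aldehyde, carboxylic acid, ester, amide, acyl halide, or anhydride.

CH3OOC: ester, 1 C=O (running total 1).
CH2COOCH2: ester, 1 C=O (running total 2).
CH(OCOCH3): ester, 1 C=O (running total 3).
CH(COOH): carboxylic acid, 1 C=O (running total 4).
CH2CONHCH2: amide, 1 C=O (running total 5).
CH2CONHCH2: amide, 1 C=O (running total 6).
CH(COOH): carboxylic acid, 1 C=O (running total 7).
CH(COCH3): ketone, 1 C=O (running total 8).
CH(CONH2): amide, 1 C=O (running total 9).
COOCH3: ester, 1 C=O (running total 10).

10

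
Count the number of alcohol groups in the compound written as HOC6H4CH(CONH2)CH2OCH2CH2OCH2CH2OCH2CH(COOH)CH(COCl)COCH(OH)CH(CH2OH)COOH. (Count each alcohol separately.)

2

–OH attached directly to an aromatic ring → phenol (not alcohol); the ring itself is an arene.
pendant –CONH2: carbonyl C bonded to C and N → amide.
C–O–C with sp³ carbons on both sides and no adjacent C=O → ether.
C–O–C with sp³ carbons on both sides and no adjacent C=O → ether.
C–O–C with sp³ carbons on both sides and no adjacent C=O → ether.
pendant –COOH: carbonyl C bonded to C and –OH → carboxylic acid.
pendant –C(=O)X: carbonyl C bonded to C and halogen → acyl halide.
–C(=O)– with carbon on both sides → ketone.
–OH on an sp³ carbon → alcohol (secondary).
pendant –CH2OH on an sp³ backbone C → alcohol.
–COOH: carbonyl C bonded to –OH and C → carboxylic acid (the –OH is not a separate alcohol).
Alcohol appears at: CH(OH), CH(CH2OH) → 2.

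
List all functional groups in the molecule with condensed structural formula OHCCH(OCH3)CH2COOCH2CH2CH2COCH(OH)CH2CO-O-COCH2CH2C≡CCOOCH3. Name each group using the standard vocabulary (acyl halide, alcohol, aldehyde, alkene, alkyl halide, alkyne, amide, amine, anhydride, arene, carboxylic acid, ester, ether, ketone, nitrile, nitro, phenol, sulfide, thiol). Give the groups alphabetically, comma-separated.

terminal –CHO: carbonyl C bonded to H and C → aldehyde.
pendant –OCH3: C–O–C with sp³ C, no adjacent C=O → ether.
–C(=O)–O–C with C on the carbonyl side → ester.
–C(=O)– with carbon on both sides → ketone.
–OH on an sp³ carbon → alcohol (secondary).
two acyl groups sharing one oxygen, –C(=O)–O–C(=O)– → anhydride.
C≡C triple bond → alkyne.
–C(=O)OCH3: carbonyl C bonded to C and to –OCH3 → ester (not ketone + ether).

alcohol, aldehyde, alkyne, anhydride, ester, ether, ketone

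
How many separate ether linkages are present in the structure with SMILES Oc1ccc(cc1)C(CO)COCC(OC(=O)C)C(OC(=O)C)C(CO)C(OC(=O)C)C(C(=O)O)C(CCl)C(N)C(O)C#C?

Working along the chain:
  HOC6H4: –OH attached directly to an aromatic ring → phenol (not alcohol); the ring itself is an arene.
  CH(CH2OH): pendant –CH2OH on an sp³ backbone C → alcohol.
  CH2OCH2: C–O–C with sp³ carbons on both sides and no adjacent C=O → ether.
  CH(OCOCH3): pendant –OC(=O)CH3: an acyloxy group → ester.
  CH(OCOCH3): pendant –OC(=O)CH3: an acyloxy group → ester.
  CH(CH2OH): pendant –CH2OH on an sp³ backbone C → alcohol.
  CH(OCOCH3): pendant –OC(=O)CH3: an acyloxy group → ester.
  CH(COOH): pendant –COOH: carbonyl C bonded to C and –OH → carboxylic acid.
  CH(CH2Cl): pendant –CH2X: halogen on sp³ carbon → alkyl halide.
  CH(NH2): –NH2 on an sp³ carbon with no adjacent C=O → amine.
  CH(OH): –OH on an sp³ carbon → alcohol (secondary).
  C≡CH: C≡C triple bond → alkyne.
Ether appears at: CH2OCH2 → 1.

1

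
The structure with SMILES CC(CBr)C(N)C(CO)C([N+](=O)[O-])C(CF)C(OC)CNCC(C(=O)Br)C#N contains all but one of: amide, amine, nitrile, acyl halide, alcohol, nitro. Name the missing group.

alcohol: present (CH(CH2OH) — pendant –CH2OH on an sp³ backbone C → alcohol).
nitro: present (CH(NO2) — –NO2 on an sp³ carbon → nitro (the N=O is not a carbonyl)).
nitrile: present (CN — –C≡N: carbon triple-bonded to nitrogen → nitrile).
acyl halide: present (CH(COBr) — pendant –C(=O)X: carbonyl C bonded to C and halogen → acyl halide).
amine: present (CH(NH2) — –NH2 on an sp³ carbon with no adjacent C=O → amine).
amide: no segment matches this pattern.

amide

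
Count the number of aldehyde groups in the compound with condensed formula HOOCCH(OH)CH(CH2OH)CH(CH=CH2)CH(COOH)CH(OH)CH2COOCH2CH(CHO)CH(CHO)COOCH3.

2

–COOH: carbonyl C bonded to –OH and C → carboxylic acid (the –OH is not a separate alcohol).
–OH on an sp³ carbon → alcohol (secondary).
pendant –CH2OH on an sp³ backbone C → alcohol.
pendant –CH=CH2: C=C double bond → alkene.
pendant –COOH: carbonyl C bonded to C and –OH → carboxylic acid.
–OH on an sp³ carbon → alcohol (secondary).
–C(=O)–O–C with C on the carbonyl side → ester.
pendant –CHO: carbonyl C bonded to C and H → aldehyde.
pendant –CHO: carbonyl C bonded to C and H → aldehyde.
–C(=O)OCH3: carbonyl C bonded to C and to –OCH3 → ester (not ketone + ether).
Aldehyde appears at: CH(CHO), CH(CHO) → 2.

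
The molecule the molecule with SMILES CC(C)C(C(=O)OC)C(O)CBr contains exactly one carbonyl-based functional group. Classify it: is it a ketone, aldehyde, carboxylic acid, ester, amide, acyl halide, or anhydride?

ester

The carbonyl is in the CH(COOCH3) segment: pendant –COOCH3: carbonyl C bonded to C and –OCH3 → ester.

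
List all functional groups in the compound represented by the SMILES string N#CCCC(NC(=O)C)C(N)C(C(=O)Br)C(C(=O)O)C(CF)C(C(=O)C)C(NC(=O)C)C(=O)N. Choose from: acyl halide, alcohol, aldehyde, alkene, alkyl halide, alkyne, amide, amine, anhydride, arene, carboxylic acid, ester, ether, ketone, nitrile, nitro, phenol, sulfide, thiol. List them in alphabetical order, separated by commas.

Taking each segment in turn:
  N≡C: N≡C–: carbon triple-bonded to nitrogen → nitrile.
  CH(NHCOCH3): pendant –NHC(=O)CH3: N bonded to a carbonyl → amide (not amine).
  CH(NH2): –NH2 on an sp³ carbon with no adjacent C=O → amine.
  CH(COBr): pendant –C(=O)X: carbonyl C bonded to C and halogen → acyl halide.
  CH(COOH): pendant –COOH: carbonyl C bonded to C and –OH → carboxylic acid.
  CH(CH2F): pendant –CH2X: halogen on sp³ carbon → alkyl halide.
  CH(COCH3): pendant –COCH3: carbonyl C bonded to two carbons → ketone.
  CH(NHCOCH3): pendant –NHC(=O)CH3: N bonded to a carbonyl → amide (not amine).
  CONH2: –C(=O)NH2: carbonyl C bonded to C and to N → amide (the N is not a separate amine).

acyl halide, alkyl halide, amide, amine, carboxylic acid, ketone, nitrile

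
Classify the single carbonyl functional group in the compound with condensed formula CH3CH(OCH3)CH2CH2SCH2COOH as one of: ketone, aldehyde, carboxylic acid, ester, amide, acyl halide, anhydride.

carboxylic acid

The carbonyl is in the COOH segment: –COOH: carbonyl C bonded to –OH and C → carboxylic acid (the –OH is not a separate alcohol).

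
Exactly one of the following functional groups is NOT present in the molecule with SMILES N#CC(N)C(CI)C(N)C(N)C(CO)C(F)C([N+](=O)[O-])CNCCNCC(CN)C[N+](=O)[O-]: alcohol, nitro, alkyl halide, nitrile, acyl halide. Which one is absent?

acyl halide

alcohol: present (CH(CH2OH) — pendant –CH2OH on an sp³ backbone C → alcohol).
alkyl halide: present (CH(CH2I) — pendant –CH2X: halogen on sp³ carbon → alkyl halide).
nitro: present (CH(NO2) — –NO2 on an sp³ carbon → nitro (the N=O is not a carbonyl)).
nitrile: present (N≡C — N≡C–: carbon triple-bonded to nitrogen → nitrile).
acyl halide: no segment matches this pattern.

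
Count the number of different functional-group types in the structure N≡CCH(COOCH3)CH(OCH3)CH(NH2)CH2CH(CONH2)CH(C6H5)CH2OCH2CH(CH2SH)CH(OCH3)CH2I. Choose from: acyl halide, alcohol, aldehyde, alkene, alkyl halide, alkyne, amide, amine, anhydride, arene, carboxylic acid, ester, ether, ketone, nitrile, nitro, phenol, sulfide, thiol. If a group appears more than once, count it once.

N≡C–: carbon triple-bonded to nitrogen → nitrile.
pendant –COOCH3: carbonyl C bonded to C and –OCH3 → ester.
pendant –OCH3: C–O–C with sp³ C, no adjacent C=O → ether.
–NH2 on an sp³ carbon with no adjacent C=O → amine.
pendant –CONH2: carbonyl C bonded to C and N → amide.
pendant –C6H5: benzene ring → arene.
C–O–C with sp³ carbons on both sides and no adjacent C=O → ether.
pendant –CH2SH → thiol.
pendant –OCH3: C–O–C with sp³ C, no adjacent C=O → ether.
halogen on an sp³ carbon → alkyl halide.
Distinct types present: alkyl halide, amide, amine, arene, ester, ether, nitrile, thiol.

8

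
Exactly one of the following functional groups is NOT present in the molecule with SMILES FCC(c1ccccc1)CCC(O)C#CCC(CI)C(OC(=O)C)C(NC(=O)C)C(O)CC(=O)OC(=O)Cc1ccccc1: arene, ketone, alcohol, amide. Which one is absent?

ketone

arene: present (CH(C6H5) — pendant –C6H5: benzene ring → arene).
amide: present (CH(NHCOCH3) — pendant –NHC(=O)CH3: N bonded to a carbonyl → amide (not amine)).
alcohol: present (CH(OH) — –OH on an sp³ carbon → alcohol (secondary)).
ketone: absent. In CH(OCOCH3), the C=O is bonded to an –O–C group, which defines an ester, not a ketone. In CH(NHCOCH3), the C=O is bonded to nitrogen, which defines an amide, not a ketone. In CH2CO-O-COCH2, the two C=O groups share a bridging oxygen, which is an anhydride linkage, not a ketone.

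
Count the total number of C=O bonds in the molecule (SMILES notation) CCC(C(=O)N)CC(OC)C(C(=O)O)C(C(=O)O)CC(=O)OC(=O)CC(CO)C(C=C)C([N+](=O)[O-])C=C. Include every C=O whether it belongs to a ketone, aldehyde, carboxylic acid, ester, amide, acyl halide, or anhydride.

CH(CONH2): amide, 1 C=O (running total 1).
CH(COOH): carboxylic acid, 1 C=O (running total 2).
CH(COOH): carboxylic acid, 1 C=O (running total 3).
CH2CO-O-COCH2: anhydride, 2 C=O (running total 5).

5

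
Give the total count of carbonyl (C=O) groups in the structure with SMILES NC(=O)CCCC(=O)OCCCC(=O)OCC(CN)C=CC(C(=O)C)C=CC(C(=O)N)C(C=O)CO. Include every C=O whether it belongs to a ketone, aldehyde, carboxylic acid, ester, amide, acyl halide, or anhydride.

6

H2NCO: amide, 1 C=O (running total 1).
CH2COOCH2: ester, 1 C=O (running total 2).
CH2COOCH2: ester, 1 C=O (running total 3).
CH(COCH3): ketone, 1 C=O (running total 4).
CH(CONH2): amide, 1 C=O (running total 5).
CH(CHO): aldehyde, 1 C=O (running total 6).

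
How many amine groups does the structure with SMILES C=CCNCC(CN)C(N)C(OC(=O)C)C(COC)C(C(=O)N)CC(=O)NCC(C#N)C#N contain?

3

Taking each segment in turn:
  CH2=CH: C=C double bond → alkene.
  CH2NHCH2: C–N–C with sp³ carbons and no adjacent C=O → amine (secondary).
  CH(CH2NH2): pendant –CH2NH2: N on sp³ C, no adjacent C=O → amine.
  CH(NH2): –NH2 on an sp³ carbon with no adjacent C=O → amine.
  CH(OCOCH3): pendant –OC(=O)CH3: an acyloxy group → ester.
  CH(CH2OCH3): pendant –CH2OCH3: C–O–C linkage → ether.
  CH(CONH2): pendant –CONH2: carbonyl C bonded to C and N → amide.
  CH2CONHCH2: –C(=O)–N– linkage → amide (the N is not an amine).
  CH(CN): pendant –C≡N: nitrile.
  CN: –C≡N: carbon triple-bonded to nitrogen → nitrile.
Amine appears at: CH2NHCH2, CH(CH2NH2), CH(NH2) → 3.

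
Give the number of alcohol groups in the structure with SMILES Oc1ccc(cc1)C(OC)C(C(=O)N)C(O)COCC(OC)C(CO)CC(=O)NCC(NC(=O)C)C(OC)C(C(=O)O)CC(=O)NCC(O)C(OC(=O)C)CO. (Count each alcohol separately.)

Taking each segment in turn:
  HOC6H4: –OH attached directly to an aromatic ring → phenol (not alcohol); the ring itself is an arene.
  CH(OCH3): pendant –OCH3: C–O–C with sp³ C, no adjacent C=O → ether.
  CH(CONH2): pendant –CONH2: carbonyl C bonded to C and N → amide.
  CH(OH): –OH on an sp³ carbon → alcohol (secondary).
  CH2OCH2: C–O–C with sp³ carbons on both sides and no adjacent C=O → ether.
  CH(OCH3): pendant –OCH3: C–O–C with sp³ C, no adjacent C=O → ether.
  CH(CH2OH): pendant –CH2OH on an sp³ backbone C → alcohol.
  CH2CONHCH2: –C(=O)–N– linkage → amide (the N is not an amine).
  CH(NHCOCH3): pendant –NHC(=O)CH3: N bonded to a carbonyl → amide (not amine).
  CH(OCH3): pendant –OCH3: C–O–C with sp³ C, no adjacent C=O → ether.
  CH(COOH): pendant –COOH: carbonyl C bonded to C and –OH → carboxylic acid.
  CH2CONHCH2: –C(=O)–N– linkage → amide (the N is not an amine).
  CH(OH): –OH on an sp³ carbon → alcohol (secondary).
  CH(OCOCH3): pendant –OC(=O)CH3: an acyloxy group → ester.
  CH2OH: –OH on an sp³ carbon → alcohol.
Alcohol appears at: CH(OH), CH(CH2OH), CH(OH), CH2OH → 4.

4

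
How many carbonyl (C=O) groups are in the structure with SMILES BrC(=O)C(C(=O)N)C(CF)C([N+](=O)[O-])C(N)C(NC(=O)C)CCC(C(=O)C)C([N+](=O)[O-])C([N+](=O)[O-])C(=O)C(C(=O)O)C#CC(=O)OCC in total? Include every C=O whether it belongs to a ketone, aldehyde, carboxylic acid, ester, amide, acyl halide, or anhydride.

BrCO: acyl halide, 1 C=O (running total 1).
CH(CONH2): amide, 1 C=O (running total 2).
CH(NHCOCH3): amide, 1 C=O (running total 3).
CH(COCH3): ketone, 1 C=O (running total 4).
CO: ketone, 1 C=O (running total 5).
CH(COOH): carboxylic acid, 1 C=O (running total 6).
COOCH2CH3: ester, 1 C=O (running total 7).

7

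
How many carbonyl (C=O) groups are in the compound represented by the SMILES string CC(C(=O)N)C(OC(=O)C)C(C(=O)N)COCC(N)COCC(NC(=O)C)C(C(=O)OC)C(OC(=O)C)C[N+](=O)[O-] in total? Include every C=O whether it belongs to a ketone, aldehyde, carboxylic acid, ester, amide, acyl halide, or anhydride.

6

CH(CONH2): amide, 1 C=O (running total 1).
CH(OCOCH3): ester, 1 C=O (running total 2).
CH(CONH2): amide, 1 C=O (running total 3).
CH(NHCOCH3): amide, 1 C=O (running total 4).
CH(COOCH3): ester, 1 C=O (running total 5).
CH(OCOCH3): ester, 1 C=O (running total 6).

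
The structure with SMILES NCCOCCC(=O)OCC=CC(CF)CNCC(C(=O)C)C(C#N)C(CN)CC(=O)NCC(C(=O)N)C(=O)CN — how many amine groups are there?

4

Reading the structure from left to right:
  H2NCH2: –NH2 on an sp³ carbon with no adjacent C=O → amine.
  CH2OCH2: C–O–C with sp³ carbons on both sides and no adjacent C=O → ether.
  CH2COOCH2: –C(=O)–O–C with C on the carbonyl side → ester.
  CH=CH: C=C double bond → alkene.
  CH(CH2F): pendant –CH2X: halogen on sp³ carbon → alkyl halide.
  CH2NHCH2: C–N–C with sp³ carbons and no adjacent C=O → amine (secondary).
  CH(COCH3): pendant –COCH3: carbonyl C bonded to two carbons → ketone.
  CH(CN): pendant –C≡N: nitrile.
  CH(CH2NH2): pendant –CH2NH2: N on sp³ C, no adjacent C=O → amine.
  CH2CONHCH2: –C(=O)–N– linkage → amide (the N is not an amine).
  CH(CONH2): pendant –CONH2: carbonyl C bonded to C and N → amide.
  CO: –C(=O)– with carbon on both sides → ketone.
  CH2NH2: –NH2 on an sp³ carbon with no adjacent C=O → amine.
Amine appears at: H2NCH2, CH2NHCH2, CH(CH2NH2), CH2NH2 → 4.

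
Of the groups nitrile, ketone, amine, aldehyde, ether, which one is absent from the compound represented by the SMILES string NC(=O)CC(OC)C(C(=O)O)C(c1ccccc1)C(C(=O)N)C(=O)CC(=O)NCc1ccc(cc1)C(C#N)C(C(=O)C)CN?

aldehyde

ether: present (CH(OCH3) — pendant –OCH3: C–O–C with sp³ C, no adjacent C=O → ether).
ketone: present (CO — –C(=O)– with carbon on both sides → ketone).
nitrile: present (CH(CN) — pendant –C≡N: nitrile).
amine: present (CH2NH2 — –NH2 on an sp³ carbon with no adjacent C=O → amine).
aldehyde: absent. In each of CO and CH(COCH3), the carbonyl carbon is bonded to two carbons, so it is a ketone, not an aldehyde. In CH(COOH), the carbonyl carbon bears –OH, not –H, so it is a carboxylic acid.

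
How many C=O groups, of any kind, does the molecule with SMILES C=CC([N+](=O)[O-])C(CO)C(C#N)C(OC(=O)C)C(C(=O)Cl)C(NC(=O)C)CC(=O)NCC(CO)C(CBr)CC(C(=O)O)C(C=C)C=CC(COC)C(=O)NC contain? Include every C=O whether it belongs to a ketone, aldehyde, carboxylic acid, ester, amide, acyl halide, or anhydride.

6

CH(OCOCH3): ester, 1 C=O (running total 1).
CH(COCl): acyl halide, 1 C=O (running total 2).
CH(NHCOCH3): amide, 1 C=O (running total 3).
CH2CONHCH2: amide, 1 C=O (running total 4).
CH(COOH): carboxylic acid, 1 C=O (running total 5).
CONHCH3: amide, 1 C=O (running total 6).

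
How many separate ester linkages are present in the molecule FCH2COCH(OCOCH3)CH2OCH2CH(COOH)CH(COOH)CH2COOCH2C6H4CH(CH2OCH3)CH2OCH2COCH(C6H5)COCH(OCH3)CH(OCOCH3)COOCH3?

4

Taking each segment in turn:
  FCH2: halogen on an sp³ carbon → alkyl halide.
  CO: –C(=O)– with carbon on both sides → ketone.
  CH(OCOCH3): pendant –OC(=O)CH3: an acyloxy group → ester.
  CH2OCH2: C–O–C with sp³ carbons on both sides and no adjacent C=O → ether.
  CH(COOH): pendant –COOH: carbonyl C bonded to C and –OH → carboxylic acid.
  CH(COOH): pendant –COOH: carbonyl C bonded to C and –OH → carboxylic acid.
  CH2COOCH2: –C(=O)–O–C with C on the carbonyl side → ester.
  C6H4: para-disubstituted benzene ring → arene.
  CH(CH2OCH3): pendant –CH2OCH3: C–O–C linkage → ether.
  CH2OCH2: C–O–C with sp³ carbons on both sides and no adjacent C=O → ether.
  CO: –C(=O)– with carbon on both sides → ketone.
  CH(C6H5): pendant –C6H5: benzene ring → arene.
  CO: –C(=O)– with carbon on both sides → ketone.
  CH(OCH3): pendant –OCH3: C–O–C with sp³ C, no adjacent C=O → ether.
  CH(OCOCH3): pendant –OC(=O)CH3: an acyloxy group → ester.
  COOCH3: –C(=O)OCH3: carbonyl C bonded to C and to –OCH3 → ester (not ketone + ether).
Ester appears at: CH(OCOCH3), CH2COOCH2, CH(OCOCH3), COOCH3 → 4.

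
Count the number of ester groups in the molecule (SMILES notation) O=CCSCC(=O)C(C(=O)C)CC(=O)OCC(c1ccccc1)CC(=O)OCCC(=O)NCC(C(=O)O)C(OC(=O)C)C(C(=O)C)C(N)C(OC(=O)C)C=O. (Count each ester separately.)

4

Working along the chain:
  OHC: terminal –CHO: carbonyl C bonded to H and C → aldehyde.
  CH2SCH2: C–S–C linkage → sulfide (thioether).
  CO: –C(=O)– with carbon on both sides → ketone.
  CH(COCH3): pendant –COCH3: carbonyl C bonded to two carbons → ketone.
  CH2COOCH2: –C(=O)–O–C with C on the carbonyl side → ester.
  CH(C6H5): pendant –C6H5: benzene ring → arene.
  CH2COOCH2: –C(=O)–O–C with C on the carbonyl side → ester.
  CH2CONHCH2: –C(=O)–N– linkage → amide (the N is not an amine).
  CH(COOH): pendant –COOH: carbonyl C bonded to C and –OH → carboxylic acid.
  CH(OCOCH3): pendant –OC(=O)CH3: an acyloxy group → ester.
  CH(COCH3): pendant –COCH3: carbonyl C bonded to two carbons → ketone.
  CH(NH2): –NH2 on an sp³ carbon with no adjacent C=O → amine.
  CH(OCOCH3): pendant –OC(=O)CH3: an acyloxy group → ester.
  CHO: terminal –CHO: carbonyl C bonded to H and C → aldehyde.
Ester appears at: CH2COOCH2, CH2COOCH2, CH(OCOCH3), CH(OCOCH3) → 4.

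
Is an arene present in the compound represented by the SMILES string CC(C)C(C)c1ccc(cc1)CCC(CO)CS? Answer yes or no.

yes

Reading the structure from left to right:
  C6H4: para-disubstituted benzene ring → arene.
  CH(CH2OH): pendant –CH2OH on an sp³ backbone C → alcohol.
  CH2SH: –SH on an sp³ carbon → thiol.
The C6H4 segment supplies the arene: para-disubstituted benzene ring → arene.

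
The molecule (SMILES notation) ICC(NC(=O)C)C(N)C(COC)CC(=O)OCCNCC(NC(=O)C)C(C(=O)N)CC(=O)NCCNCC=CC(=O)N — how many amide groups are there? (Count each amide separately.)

Taking each segment in turn:
  ICH2: halogen on an sp³ carbon → alkyl halide.
  CH(NHCOCH3): pendant –NHC(=O)CH3: N bonded to a carbonyl → amide (not amine).
  CH(NH2): –NH2 on an sp³ carbon with no adjacent C=O → amine.
  CH(CH2OCH3): pendant –CH2OCH3: C–O–C linkage → ether.
  CH2COOCH2: –C(=O)–O–C with C on the carbonyl side → ester.
  CH2NHCH2: C–N–C with sp³ carbons and no adjacent C=O → amine (secondary).
  CH(NHCOCH3): pendant –NHC(=O)CH3: N bonded to a carbonyl → amide (not amine).
  CH(CONH2): pendant –CONH2: carbonyl C bonded to C and N → amide.
  CH2CONHCH2: –C(=O)–N– linkage → amide (the N is not an amine).
  CH2NHCH2: C–N–C with sp³ carbons and no adjacent C=O → amine (secondary).
  CH=CH: C=C double bond → alkene.
  CONH2: –C(=O)NH2: carbonyl C bonded to C and to N → amide (the N is not a separate amine).
Amide appears at: CH(NHCOCH3), CH(NHCOCH3), CH(CONH2), CH2CONHCH2, CONH2 → 5.

5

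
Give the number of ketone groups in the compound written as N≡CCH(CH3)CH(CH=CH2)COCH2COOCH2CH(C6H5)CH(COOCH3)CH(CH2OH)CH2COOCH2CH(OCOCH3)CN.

N≡C–: carbon triple-bonded to nitrogen → nitrile.
pendant –CH=CH2: C=C double bond → alkene.
–C(=O)– with carbon on both sides → ketone.
–C(=O)–O–C with C on the carbonyl side → ester.
pendant –C6H5: benzene ring → arene.
pendant –COOCH3: carbonyl C bonded to C and –OCH3 → ester.
pendant –CH2OH on an sp³ backbone C → alcohol.
–C(=O)–O–C with C on the carbonyl side → ester.
pendant –OC(=O)CH3: an acyloxy group → ester.
–C≡N: carbon triple-bonded to nitrogen → nitrile.
Ketone appears at: CO → 1.

1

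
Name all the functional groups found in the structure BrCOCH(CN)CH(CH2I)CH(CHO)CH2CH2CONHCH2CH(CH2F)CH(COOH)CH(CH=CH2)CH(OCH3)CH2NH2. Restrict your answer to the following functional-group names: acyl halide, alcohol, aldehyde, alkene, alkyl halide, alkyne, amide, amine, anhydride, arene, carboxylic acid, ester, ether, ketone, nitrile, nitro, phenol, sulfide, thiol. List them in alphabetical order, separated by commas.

acyl halide, aldehyde, alkene, alkyl halide, amide, amine, carboxylic acid, ether, nitrile

Taking each segment in turn:
  BrCO: –C(=O)Br: carbonyl C bonded to C and to a halogen → acyl halide (not alkyl halide).
  CH(CN): pendant –C≡N: nitrile.
  CH(CH2I): pendant –CH2X: halogen on sp³ carbon → alkyl halide.
  CH(CHO): pendant –CHO: carbonyl C bonded to C and H → aldehyde.
  CH2CONHCH2: –C(=O)–N– linkage → amide (the N is not an amine).
  CH(CH2F): pendant –CH2X: halogen on sp³ carbon → alkyl halide.
  CH(COOH): pendant –COOH: carbonyl C bonded to C and –OH → carboxylic acid.
  CH(CH=CH2): pendant –CH=CH2: C=C double bond → alkene.
  CH(OCH3): pendant –OCH3: C–O–C with sp³ C, no adjacent C=O → ether.
  CH2NH2: –NH2 on an sp³ carbon with no adjacent C=O → amine.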